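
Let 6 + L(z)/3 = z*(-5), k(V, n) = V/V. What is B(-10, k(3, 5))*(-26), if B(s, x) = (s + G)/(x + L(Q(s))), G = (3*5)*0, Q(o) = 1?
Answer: -65/8 ≈ -8.1250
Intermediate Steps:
k(V, n) = 1
L(z) = -18 - 15*z (L(z) = -18 + 3*(z*(-5)) = -18 + 3*(-5*z) = -18 - 15*z)
G = 0 (G = 15*0 = 0)
B(s, x) = s/(-33 + x) (B(s, x) = (s + 0)/(x + (-18 - 15*1)) = s/(x + (-18 - 15)) = s/(x - 33) = s/(-33 + x))
B(-10, k(3, 5))*(-26) = -10/(-33 + 1)*(-26) = -10/(-32)*(-26) = -10*(-1/32)*(-26) = (5/16)*(-26) = -65/8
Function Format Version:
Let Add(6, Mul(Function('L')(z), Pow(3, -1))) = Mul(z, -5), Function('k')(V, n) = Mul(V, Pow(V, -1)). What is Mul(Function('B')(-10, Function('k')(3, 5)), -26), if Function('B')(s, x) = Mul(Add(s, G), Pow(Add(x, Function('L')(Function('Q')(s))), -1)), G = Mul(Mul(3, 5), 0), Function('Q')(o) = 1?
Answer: Rational(-65, 8) ≈ -8.1250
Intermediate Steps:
Function('k')(V, n) = 1
Function('L')(z) = Add(-18, Mul(-15, z)) (Function('L')(z) = Add(-18, Mul(3, Mul(z, -5))) = Add(-18, Mul(3, Mul(-5, z))) = Add(-18, Mul(-15, z)))
G = 0 (G = Mul(15, 0) = 0)
Function('B')(s, x) = Mul(s, Pow(Add(-33, x), -1)) (Function('B')(s, x) = Mul(Add(s, 0), Pow(Add(x, Add(-18, Mul(-15, 1))), -1)) = Mul(s, Pow(Add(x, Add(-18, -15)), -1)) = Mul(s, Pow(Add(x, -33), -1)) = Mul(s, Pow(Add(-33, x), -1)))
Mul(Function('B')(-10, Function('k')(3, 5)), -26) = Mul(Mul(-10, Pow(Add(-33, 1), -1)), -26) = Mul(Mul(-10, Pow(-32, -1)), -26) = Mul(Mul(-10, Rational(-1, 32)), -26) = Mul(Rational(5, 16), -26) = Rational(-65, 8)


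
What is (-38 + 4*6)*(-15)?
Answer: 210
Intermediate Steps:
(-38 + 4*6)*(-15) = (-38 + 24)*(-15) = -14*(-15) = 210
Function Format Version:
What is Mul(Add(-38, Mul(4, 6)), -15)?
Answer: 210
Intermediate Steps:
Mul(Add(-38, Mul(4, 6)), -15) = Mul(Add(-38, 24), -15) = Mul(-14, -15) = 210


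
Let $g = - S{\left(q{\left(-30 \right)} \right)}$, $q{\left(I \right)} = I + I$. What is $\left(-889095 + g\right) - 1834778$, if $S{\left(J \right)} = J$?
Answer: $-2723813$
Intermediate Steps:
$q{\left(I \right)} = 2 I$
$g = 60$ ($g = - 2 \left(-30\right) = \left(-1\right) \left(-60\right) = 60$)
$\left(-889095 + g\right) - 1834778 = \left(-889095 + 60\right) - 1834778 = -889035 - 1834778 = -2723813$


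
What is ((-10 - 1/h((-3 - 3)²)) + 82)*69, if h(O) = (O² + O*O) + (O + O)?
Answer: 4411561/888 ≈ 4968.0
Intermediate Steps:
h(O) = 2*O + 2*O² (h(O) = (O² + O²) + 2*O = 2*O² + 2*O = 2*O + 2*O²)
((-10 - 1/h((-3 - 3)²)) + 82)*69 = ((-10 - 1/(2*(-3 - 3)²*(1 + (-3 - 3)²))) + 82)*69 = ((-10 - 1/(2*(-6)²*(1 + (-6)²))) + 82)*69 = ((-10 - 1/(2*36*(1 + 36))) + 82)*69 = ((-10 - 1/(2*36*37)) + 82)*69 = ((-10 - 1/2664) + 82)*69 = (-26641/2664 + 82)*69 = (191807/2664)*69 = 4411561/888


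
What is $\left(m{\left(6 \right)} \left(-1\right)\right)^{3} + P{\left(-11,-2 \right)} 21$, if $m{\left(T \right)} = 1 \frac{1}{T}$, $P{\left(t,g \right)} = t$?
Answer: $- \frac{49897}{216} \approx -231.0$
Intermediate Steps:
$m{\left(T \right)} = \frac{1}{T}$
$\left(m{\left(6 \right)} \left(-1\right)\right)^{3} + P{\left(-11,-2 \right)} 21 = \left(\frac{1}{6} \left(-1\right)\right)^{3} - 231 = \left(- \frac{1}{6}\right)^{3} - 231 = - \frac{1}{216} - 231 = - \frac{49897}{216}$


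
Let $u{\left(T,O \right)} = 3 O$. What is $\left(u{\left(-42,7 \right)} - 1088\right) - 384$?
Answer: $-1451$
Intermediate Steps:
$\left(u{\left(-42,7 \right)} - 1088\right) - 384 = \left(3 \cdot 7 - 1088\right) - 384 = \left(21 - 1088\right) - 384 = -1067 - 384 = -1451$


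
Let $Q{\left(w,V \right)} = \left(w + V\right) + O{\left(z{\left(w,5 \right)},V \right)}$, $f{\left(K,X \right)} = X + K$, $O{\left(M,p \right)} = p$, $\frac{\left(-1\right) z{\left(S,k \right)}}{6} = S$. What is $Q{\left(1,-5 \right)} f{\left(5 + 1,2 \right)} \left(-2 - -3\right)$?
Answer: $-72$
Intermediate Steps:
$z{\left(S,k \right)} = - 6 S$
$f{\left(K,X \right)} = K + X$
$Q{\left(w,V \right)} = w + 2 V$ ($Q{\left(w,V \right)} = \left(w + V\right) + V = \left(V + w\right) + V = w + 2 V$)
$Q{\left(1,-5 \right)} f{\left(5 + 1,2 \right)} \left(-2 - -3\right) = \left(1 + 2 \left(-5\right)\right) \left(\left(5 + 1\right) + 2\right) \left(-2 - -3\right) = \left(1 - 10\right) \left(6 + 2\right) \left(-2 + 3\right) = \left(-9\right) 8 \cdot 1 = \left(-72\right) 1 = -72$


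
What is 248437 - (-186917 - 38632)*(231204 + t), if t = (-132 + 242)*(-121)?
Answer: 49146022243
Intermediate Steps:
t = -13310 (t = 110*(-121) = -13310)
248437 - (-186917 - 38632)*(231204 + t) = 248437 - (-186917 - 38632)*(231204 - 13310) = 248437 - (-225549)*217894 = 248437 - 1*(-49145773806) = 248437 + 49145773806 = 49146022243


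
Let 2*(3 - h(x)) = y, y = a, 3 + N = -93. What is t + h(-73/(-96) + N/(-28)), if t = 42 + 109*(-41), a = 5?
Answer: -8853/2 ≈ -4426.5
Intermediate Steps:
N = -96 (N = -3 - 93 = -96)
y = 5
h(x) = ½ (h(x) = 3 - ½*5 = 3 - 5/2 = ½)
t = -4427 (t = 42 - 4469 = -4427)
t + h(-73/(-96) + N/(-28)) = -4427 + ½ = -8853/2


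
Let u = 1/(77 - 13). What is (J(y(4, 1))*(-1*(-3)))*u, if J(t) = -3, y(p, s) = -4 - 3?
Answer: -9/64 ≈ -0.14063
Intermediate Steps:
y(p, s) = -7
u = 1/64 ≈ 0.015625
(J(y(4, 1))*(-1*(-3)))*u = -(-3)*(-3)*(1/64) = -3*3*(1/64) = -9*1/64 = -9/64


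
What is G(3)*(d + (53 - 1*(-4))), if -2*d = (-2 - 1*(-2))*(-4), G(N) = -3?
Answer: -171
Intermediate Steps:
d = 0 (d = -(-2 - 1*(-2))*(-4)/2 = -(-2 + 2)*(-4)/2 = -0*(-4) = -½*0 = 0)
G(3)*(d + (53 - 1*(-4))) = -3*(0 + (53 - 1*(-4))) = -3*(0 + (53 + 4)) = -3*(0 + 57) = -3*57 = -171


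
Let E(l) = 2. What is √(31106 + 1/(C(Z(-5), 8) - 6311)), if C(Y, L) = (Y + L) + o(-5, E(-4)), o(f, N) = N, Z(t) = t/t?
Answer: √1371774593/210 ≈ 176.37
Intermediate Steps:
Z(t) = 1
C(Y, L) = 2 + L + Y (C(Y, L) = (Y + L) + 2 = (L + Y) + 2 = 2 + L + Y)
√(31106 + 1/(C(Z(-5), 8) - 6311)) = √(31106 + 1/((2 + 8 + 1) - 6311)) = √(31106 + 1/(11 - 6311)) = √(31106 + 1/(-6300)) = √(31106 - 1/6300) = √(195967799/6300) = √1371774593/210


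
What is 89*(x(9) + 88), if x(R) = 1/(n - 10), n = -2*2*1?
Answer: 109559/14 ≈ 7825.6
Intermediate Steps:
n = -4 (n = -4*1 = -4)
x(R) = -1/14 (x(R) = 1/(-4 - 10) = 1/(-14) = -1/14)
89*(x(9) + 88) = 89*(-1/14 + 88) = 89*(1231/14) = 109559/14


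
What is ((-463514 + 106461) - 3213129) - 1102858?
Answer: -4673040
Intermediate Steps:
((-463514 + 106461) - 3213129) - 1102858 = (-357053 - 3213129) - 1102858 = -3570182 - 1102858 = -4673040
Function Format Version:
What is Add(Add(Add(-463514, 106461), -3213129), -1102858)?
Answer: -4673040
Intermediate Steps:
Add(Add(Add(-463514, 106461), -3213129), -1102858) = Add(Add(-357053, -3213129), -1102858) = Add(-3570182, -1102858) = -4673040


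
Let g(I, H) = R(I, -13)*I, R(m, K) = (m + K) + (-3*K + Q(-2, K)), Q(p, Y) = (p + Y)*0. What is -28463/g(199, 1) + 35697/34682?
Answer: 611179409/1552886550 ≈ 0.39358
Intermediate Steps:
Q(p, Y) = 0 (Q(p, Y) = (Y + p)*0 = 0)
R(m, K) = m - 2*K (R(m, K) = (m + K) + (-3*K + 0) = (K + m) - 3*K = m - 2*K)
g(I, H) = I*(26 + I) (g(I, H) = (I - 2*(-13))*I = (I + 26)*I = (26 + I)*I = I*(26 + I))
-28463/g(199, 1) + 35697/34682 = -28463*1/(199*(26 + 199)) + 35697/34682 = -28463/(199*225) + 35697*(1/34682) = -28463/44775 + 35697/34682 = 611179409/1552886550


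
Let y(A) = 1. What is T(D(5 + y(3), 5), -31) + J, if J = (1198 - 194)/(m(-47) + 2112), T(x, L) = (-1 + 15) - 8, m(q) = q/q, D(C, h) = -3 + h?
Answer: 13682/2113 ≈ 6.4752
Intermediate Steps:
m(q) = 1
T(x, L) = 6 (T(x, L) = 14 - 8 = 6)
J = 1004/2113 (J = (1198 - 194)/(1 + 2112) = 1004/2113 ≈ 0.47515)
T(D(5 + y(3), 5), -31) + J = 6 + 1004/2113 = 13682/2113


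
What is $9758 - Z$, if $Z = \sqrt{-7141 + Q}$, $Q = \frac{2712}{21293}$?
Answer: $9758 - \frac{i \sqrt{3237613447093}}{21293} \approx 9758.0 - 84.504 i$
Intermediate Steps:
$Q = \frac{2712}{21293}$ ($Q = 2712 \cdot \frac{1}{21293} = \frac{2712}{21293} \approx 0.12737$)
$Z = \frac{i \sqrt{3237613447093}}{21293}$ ($Z = \sqrt{-7141 + \frac{2712}{21293}} = \sqrt{- \frac{152050601}{21293}} = \frac{i \sqrt{3237613447093}}{21293} \approx 84.504 i$)
$9758 - Z = 9758 - \frac{i \sqrt{3237613447093}}{21293}$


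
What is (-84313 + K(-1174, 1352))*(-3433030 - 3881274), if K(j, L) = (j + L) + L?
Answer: 605500028032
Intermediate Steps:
K(j, L) = j + 2*L (K(j, L) = (L + j) + L = j + 2*L)
(-84313 + K(-1174, 1352))*(-3433030 - 3881274) = (-84313 + (-1174 + 2*1352))*(-3433030 - 3881274) = (-84313 + (-1174 + 2704))*(-7314304) = (-84313 + 1530)*(-7314304) = -82783*(-7314304) = 605500028032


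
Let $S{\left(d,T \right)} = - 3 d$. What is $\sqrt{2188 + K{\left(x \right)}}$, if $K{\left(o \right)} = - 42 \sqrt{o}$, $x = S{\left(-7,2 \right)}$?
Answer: $\sqrt{2188 - 42 \sqrt{21}} \approx 44.671$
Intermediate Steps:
$x = 21$ ($x = \left(-3\right) \left(-7\right) = 21$)
$\sqrt{2188 + K{\left(x \right)}} = \sqrt{2188 - 42 \sqrt{21}}$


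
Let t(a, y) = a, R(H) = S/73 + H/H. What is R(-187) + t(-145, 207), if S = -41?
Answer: -10553/73 ≈ -144.56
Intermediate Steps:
R(H) = 32/73 (R(H) = -41/73 + H/H = -41*1/73 + 1 = -41/73 + 1 = 32/73)
R(-187) + t(-145, 207) = 32/73 - 145 = -10553/73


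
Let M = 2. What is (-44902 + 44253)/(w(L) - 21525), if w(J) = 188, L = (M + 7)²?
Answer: 649/21337 ≈ 0.030417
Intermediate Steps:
L = 81 (L = (2 + 7)² = 9² = 81)
(-44902 + 44253)/(w(L) - 21525) = (-44902 + 44253)/(188 - 21525) = -649/(-21337) = -649*(-1/21337) = 649/21337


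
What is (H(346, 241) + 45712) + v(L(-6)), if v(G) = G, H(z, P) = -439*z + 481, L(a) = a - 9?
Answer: -105716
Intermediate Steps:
L(a) = -9 + a
H(z, P) = 481 - 439*z
(H(346, 241) + 45712) + v(L(-6)) = ((481 - 439*346) + 45712) + (-9 - 6) = ((481 - 151894) + 45712) - 15 = (-151413 + 45712) - 15 = -105701 - 15 = -105716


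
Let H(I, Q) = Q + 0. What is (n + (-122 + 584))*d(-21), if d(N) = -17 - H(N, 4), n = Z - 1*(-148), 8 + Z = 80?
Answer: -14322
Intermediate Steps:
Z = 72 (Z = -8 + 80 = 72)
H(I, Q) = Q
n = 220 (n = 72 - 1*(-148) = 72 + 148 = 220)
d(N) = -21 (d(N) = -17 - 1*4 = -17 - 4 = -21)
(n + (-122 + 584))*d(-21) = (220 + (-122 + 584))*(-21) = (220 + 462)*(-21) = 682*(-21) = -14322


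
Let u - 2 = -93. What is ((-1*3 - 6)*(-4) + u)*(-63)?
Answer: 3465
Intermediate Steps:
u = -91 (u = 2 - 93 = -91)
((-1*3 - 6)*(-4) + u)*(-63) = ((-1*3 - 6)*(-4) - 91)*(-63) = ((-3 - 6)*(-4) - 91)*(-63) = (-9*(-4) - 91)*(-63) = (36 - 91)*(-63) = -55*(-63) = 3465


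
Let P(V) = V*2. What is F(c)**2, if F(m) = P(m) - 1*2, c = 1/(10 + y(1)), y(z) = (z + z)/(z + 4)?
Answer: 2209/676 ≈ 3.2677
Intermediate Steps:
P(V) = 2*V
y(z) = 2*z/(4 + z) (y(z) = (2*z)/(4 + z) = 2*z/(4 + z))
c = 5/52 (c = 1/(10 + 2*1/(4 + 1)) = 1/(10 + 2*1/5) = 1/(10 + 2*1*(1/5)) = 1/(10 + 2/5) = 1/(52/5) = 5/52 ≈ 0.096154)
F(m) = -2 + 2*m (F(m) = 2*m - 1*2 = 2*m - 2 = -2 + 2*m)
F(c)**2 = (-2 + 2*(5/52))**2 = (-2 + 5/26)**2 = (-47/26)**2 = 2209/676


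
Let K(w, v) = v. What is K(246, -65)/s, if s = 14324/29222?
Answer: -949715/7162 ≈ -132.60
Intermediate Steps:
s = 7162/14611 (s = 14324*(1/29222) = 7162/14611 ≈ 0.49018)
K(246, -65)/s = -65/7162/14611 = -65*14611/7162 = -949715/7162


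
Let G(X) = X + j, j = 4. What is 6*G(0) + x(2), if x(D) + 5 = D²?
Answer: 23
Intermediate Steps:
x(D) = -5 + D²
G(X) = 4 + X (G(X) = X + 4 = 4 + X)
6*G(0) + x(2) = 6*(4 + 0) + (-5 + 2²) = 6*4 + (-5 + 4) = 24 - 1 = 23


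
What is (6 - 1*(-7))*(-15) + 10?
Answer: -185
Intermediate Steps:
(6 - 1*(-7))*(-15) + 10 = (6 + 7)*(-15) + 10 = 13*(-15) + 10 = -195 + 10 = -185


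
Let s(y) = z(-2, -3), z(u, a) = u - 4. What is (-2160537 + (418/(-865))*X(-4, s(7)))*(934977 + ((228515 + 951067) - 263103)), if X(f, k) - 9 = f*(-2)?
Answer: -3460133557415616/865 ≈ -4.0002e+12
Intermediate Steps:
z(u, a) = -4 + u
s(y) = -6 (s(y) = -4 - 2 = -6)
X(f, k) = 9 - 2*f (X(f, k) = 9 + f*(-2) = 9 - 2*f)
(-2160537 + (418/(-865))*X(-4, s(7)))*(934977 + ((228515 + 951067) - 263103)) = (-2160537 + (418/(-865))*(9 - 2*(-4)))*(934977 + ((228515 + 951067) - 263103)) = (-2160537 + (418*(-1/865))*(9 + 8))*(934977 + (1179582 - 263103)) = (-2160537 - 418/865*17)*(934977 + 916479) = (-2160537 - 7106/865)*1851456 = -1868871611/865*1851456 = -3460133557415616/865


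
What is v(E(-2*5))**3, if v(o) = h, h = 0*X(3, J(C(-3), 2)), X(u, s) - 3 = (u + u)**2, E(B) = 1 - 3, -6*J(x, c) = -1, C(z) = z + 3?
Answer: 0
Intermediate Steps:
C(z) = 3 + z
J(x, c) = 1/6 (J(x, c) = -1/6*(-1) = 1/6)
E(B) = -2
X(u, s) = 3 + 4*u**2 (X(u, s) = 3 + (u + u)**2 = 3 + (2*u)**2 = 3 + 4*u**2)
h = 0 (h = 0*(3 + 4*3**2) = 0*(3 + 4*9) = 0*(3 + 36) = 0*39 = 0)
v(o) = 0
v(E(-2*5))**3 = 0**3 = 0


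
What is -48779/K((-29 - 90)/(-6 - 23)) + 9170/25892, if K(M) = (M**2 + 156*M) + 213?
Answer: -131932735561/2367985225 ≈ -55.715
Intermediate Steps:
K(M) = 213 + M**2 + 156*M
-48779/K((-29 - 90)/(-6 - 23)) + 9170/25892 = -48779/(213 + ((-29 - 90)/(-6 - 23))**2 + 156*((-29 - 90)/(-6 - 23))) + 9170/25892 = -48779/(213 + (-119/(-29))**2 + 156*(-119/(-29))) + 9170*(1/25892) = -48779/(213 + (-119*(-1/29))**2 + 156*(-119*(-1/29))) + 4585/12946 = -48779/(213 + (119/29)**2 + 156*(119/29)) + 4585/12946 = -48779/(213 + 14161/841 + 18564/29) + 4585/12946 = -48779/731650/841 + 4585/12946 = -48779*841/731650 + 4585/12946 = -41023139/731650 + 4585/12946 = -131932735561/2367985225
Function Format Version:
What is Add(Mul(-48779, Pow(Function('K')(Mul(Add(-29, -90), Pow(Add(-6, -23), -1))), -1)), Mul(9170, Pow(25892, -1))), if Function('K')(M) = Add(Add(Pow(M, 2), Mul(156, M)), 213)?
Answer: Rational(-131932735561, 2367985225) ≈ -55.715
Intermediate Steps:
Function('K')(M) = Add(213, Pow(M, 2), Mul(156, M))
Add(Mul(-48779, Pow(Function('K')(Mul(Add(-29, -90), Pow(Add(-6, -23), -1))), -1)), Mul(9170, Pow(25892, -1))) = Add(Mul(-48779, Pow(Add(213, Pow(Mul(Add(-29, -90), Pow(Add(-6, -23), -1)), 2), Mul(156, Mul(Add(-29, -90), Pow(Add(-6, -23), -1)))), -1)), Mul(9170, Pow(25892, -1))) = Add(Mul(-48779, Pow(Add(213, Pow(Mul(-119, Pow(-29, -1)), 2), Mul(156, Mul(-119, Pow(-29, -1)))), -1)), Mul(9170, Rational(1, 25892))) = Add(Mul(-48779, Pow(Add(213, Pow(Mul(-119, Rational(-1, 29)), 2), Mul(156, Mul(-119, Rational(-1, 29)))), -1)), Rational(4585, 12946)) = Add(Mul(-48779, Pow(Add(213, Pow(Rational(119, 29), 2), Mul(156, Rational(119, 29))), -1)), Rational(4585, 12946)) = Add(Mul(-48779, Pow(Add(213, Rational(14161, 841), Rational(18564, 29)), -1)), Rational(4585, 12946)) = Add(Mul(-48779, Pow(Rational(731650, 841), -1)), Rational(4585, 12946)) = Add(Mul(-48779, Rational(841, 731650)), Rational(4585, 12946)) = Add(Rational(-41023139, 731650), Rational(4585, 12946)) = Rational(-131932735561, 2367985225)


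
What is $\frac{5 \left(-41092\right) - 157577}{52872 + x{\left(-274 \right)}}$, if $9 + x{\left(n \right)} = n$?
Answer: $- \frac{363037}{52589} \approx -6.9033$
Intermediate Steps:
$x{\left(n \right)} = -9 + n$
$\frac{5 \left(-41092\right) - 157577}{52872 + x{\left(-274 \right)}} = \frac{5 \left(-41092\right) - 157577}{52872 - 283} = \frac{-205460 - 157577}{52872 - 283} = - \frac{363037}{52589}$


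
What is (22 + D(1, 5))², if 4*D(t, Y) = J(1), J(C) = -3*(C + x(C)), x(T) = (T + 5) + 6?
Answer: 2401/16 ≈ 150.06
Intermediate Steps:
x(T) = 11 + T (x(T) = (5 + T) + 6 = 11 + T)
J(C) = -33 - 6*C (J(C) = -3*(C + (11 + C)) = -3*(11 + 2*C) = -33 - 6*C)
D(t, Y) = -39/4 (D(t, Y) = (-33 - 6*1)/4 = (-33 - 6)/4 = (¼)*(-39) = -39/4)
(22 + D(1, 5))² = (22 - 39/4)² = (49/4)² = 2401/16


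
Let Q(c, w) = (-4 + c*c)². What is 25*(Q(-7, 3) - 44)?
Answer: 49525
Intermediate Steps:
Q(c, w) = (-4 + c²)²
25*(Q(-7, 3) - 44) = 25*((-4 + (-7)²)² - 44) = 25*((-4 + 49)² - 44) = 25*(45² - 44) = 25*(2025 - 44) = 25*1981 = 49525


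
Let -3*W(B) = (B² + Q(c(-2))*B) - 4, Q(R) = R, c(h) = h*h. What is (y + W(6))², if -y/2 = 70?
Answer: 226576/9 ≈ 25175.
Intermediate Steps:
y = -140 (y = -2*70 = -140)
c(h) = h²
W(B) = 4/3 - 4*B/3 - B²/3 (W(B) = -((B² + (-2)²*B) - 4)/3 = -((B² + 4*B) - 4)/3 = -(-4 + B² + 4*B)/3 = 4/3 - 4*B/3 - B²/3)
(y + W(6))² = (-140 + (4/3 - 4/3*6 - ⅓*6²))² = (-140 + (4/3 - 8 - ⅓*36))² = (-140 + (4/3 - 8 - 12))² = (-140 - 56/3)² = (-476/3)² = 226576/9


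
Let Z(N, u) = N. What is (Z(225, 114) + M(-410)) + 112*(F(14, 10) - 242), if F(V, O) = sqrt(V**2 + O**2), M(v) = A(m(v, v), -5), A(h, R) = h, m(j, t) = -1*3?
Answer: -26882 + 224*sqrt(74) ≈ -24955.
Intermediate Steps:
m(j, t) = -3
M(v) = -3
F(V, O) = sqrt(O**2 + V**2)
(Z(225, 114) + M(-410)) + 112*(F(14, 10) - 242) = (225 - 3) + 112*(sqrt(10**2 + 14**2) - 242) = 222 + 112*(sqrt(100 + 196) - 242) = 222 + 112*(sqrt(296) - 242) = 222 + 112*(2*sqrt(74) - 242) = 222 + 112*(-242 + 2*sqrt(74)) = 222 + (-27104 + 224*sqrt(74)) = -26882 + 224*sqrt(74)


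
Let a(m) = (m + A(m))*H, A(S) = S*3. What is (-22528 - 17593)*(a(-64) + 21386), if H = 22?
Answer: -632066234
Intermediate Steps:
A(S) = 3*S
a(m) = 88*m (a(m) = (m + 3*m)*22 = (4*m)*22 = 88*m)
(-22528 - 17593)*(a(-64) + 21386) = (-22528 - 17593)*(88*(-64) + 21386) = -40121*(-5632 + 21386) = -40121*15754 = -632066234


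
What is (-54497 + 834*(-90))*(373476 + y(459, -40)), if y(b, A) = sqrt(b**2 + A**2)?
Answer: -48386430132 - 129557*sqrt(212281) ≈ -4.8446e+10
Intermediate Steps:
y(b, A) = sqrt(A**2 + b**2)
(-54497 + 834*(-90))*(373476 + y(459, -40)) = (-54497 + 834*(-90))*(373476 + sqrt((-40)**2 + 459**2)) = (-54497 - 75060)*(373476 + sqrt(1600 + 210681)) = -129557*(373476 + sqrt(212281)) = -48386430132 - 129557*sqrt(212281)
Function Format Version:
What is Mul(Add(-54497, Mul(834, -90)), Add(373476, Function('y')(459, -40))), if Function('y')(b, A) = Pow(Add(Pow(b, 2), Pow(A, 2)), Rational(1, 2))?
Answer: Add(-48386430132, Mul(-129557, Pow(212281, Rational(1, 2)))) ≈ -4.8446e+10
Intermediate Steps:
Function('y')(b, A) = Pow(Add(Pow(A, 2), Pow(b, 2)), Rational(1, 2))
Mul(Add(-54497, Mul(834, -90)), Add(373476, Function('y')(459, -40))) = Mul(Add(-54497, Mul(834, -90)), Add(373476, Pow(Add(Pow(-40, 2), Pow(459, 2)), Rational(1, 2)))) = Mul(Add(-54497, -75060), Add(373476, Pow(Add(1600, 210681), Rational(1, 2)))) = Mul(-129557, Add(373476, Pow(212281, Rational(1, 2)))) = Add(-48386430132, Mul(-129557, Pow(212281, Rational(1, 2))))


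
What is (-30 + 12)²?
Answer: 324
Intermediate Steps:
(-30 + 12)² = (-18)² = 324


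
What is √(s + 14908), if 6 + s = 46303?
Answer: √61205 ≈ 247.40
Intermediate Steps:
s = 46297 (s = -6 + 46303 = 46297)
√(s + 14908) = √(46297 + 14908) = √61205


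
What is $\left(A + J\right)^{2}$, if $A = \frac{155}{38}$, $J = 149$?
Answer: $\frac{33837489}{1444} \approx 23433.0$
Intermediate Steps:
$A = \frac{155}{38}$ ($A = 155 \cdot \frac{1}{38} = \frac{155}{38} \approx 4.0789$)
$\left(A + J\right)^{2} = \left(\frac{155}{38} + 149\right)^{2} = \left(\frac{5817}{38}\right)^{2} = \frac{33837489}{1444}$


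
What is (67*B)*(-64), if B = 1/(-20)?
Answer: 1072/5 ≈ 214.40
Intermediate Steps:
B = -1/20 ≈ -0.050000
(67*B)*(-64) = (67*(-1/20))*(-64) = -67/20*(-64) = 1072/5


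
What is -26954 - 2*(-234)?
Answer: -26486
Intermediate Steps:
-26954 - 2*(-234) = -26954 - 1*(-468) = -26954 + 468 = -26486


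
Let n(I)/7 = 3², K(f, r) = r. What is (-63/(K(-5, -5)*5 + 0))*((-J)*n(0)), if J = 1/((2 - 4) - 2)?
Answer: 3969/100 ≈ 39.690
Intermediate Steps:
J = -¼ (J = 1/(-2 - 2) = 1/(-4) = -¼ ≈ -0.25000)
n(I) = 63 (n(I) = 7*3² = 7*9 = 63)
(-63/(K(-5, -5)*5 + 0))*((-J)*n(0)) = (-63/(-5*5 + 0))*(-1*(-¼)*63) = (-63/(-25 + 0))*((¼)*63) = -63/(-25)*(63/4) = -63*(-1/25)*(63/4) = (63/25)*(63/4) = 3969/100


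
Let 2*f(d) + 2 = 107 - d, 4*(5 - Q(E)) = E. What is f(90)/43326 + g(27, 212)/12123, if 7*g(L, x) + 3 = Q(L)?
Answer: 47851/408520854 ≈ 0.00011713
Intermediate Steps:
Q(E) = 5 - E/4
g(L, x) = 2/7 - L/28 (g(L, x) = -3/7 + (5 - L/4)/7 = -3/7 + (5/7 - L/28) = 2/7 - L/28)
f(d) = 105/2 - d/2 (f(d) = -1 + (107 - d)/2 = -1 + (107/2 - d/2) = 105/2 - d/2)
f(90)/43326 + g(27, 212)/12123 = (105/2 - ½*90)/43326 + (2/7 - 1/28*27)/12123 = (105/2 - 45)*(1/43326) + (2/7 - 27/28)*(1/12123) = (15/2)*(1/43326) - 19/28*1/12123 = 5/28884 - 19/339444 = 47851/408520854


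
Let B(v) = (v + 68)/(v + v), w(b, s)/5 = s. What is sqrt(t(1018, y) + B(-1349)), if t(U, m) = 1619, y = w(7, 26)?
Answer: sqrt(11788487414)/2698 ≈ 40.243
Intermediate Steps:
w(b, s) = 5*s
y = 130 (y = 5*26 = 130)
B(v) = (68 + v)/(2*v) (B(v) = (68 + v)/((2*v)) = (68 + v)*(1/(2*v)) = (68 + v)/(2*v))
sqrt(t(1018, y) + B(-1349)) = sqrt(1619 + (1/2)*(68 - 1349)/(-1349)) = sqrt(1619 + (1/2)*(-1/1349)*(-1281)) = sqrt(1619 + 1281/2698) = sqrt(4369343/2698) = sqrt(11788487414)/2698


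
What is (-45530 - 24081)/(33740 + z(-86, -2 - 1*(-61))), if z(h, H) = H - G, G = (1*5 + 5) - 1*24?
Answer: -69611/33813 ≈ -2.0587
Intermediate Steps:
G = -14 (G = (5 + 5) - 24 = 10 - 24 = -14)
z(h, H) = 14 + H (z(h, H) = H - 1*(-14) = H + 14 = 14 + H)
(-45530 - 24081)/(33740 + z(-86, -2 - 1*(-61))) = (-45530 - 24081)/(33740 + (14 + (-2 - 1*(-61)))) = -69611/(33740 + (14 + (-2 + 61))) = -69611/(33740 + (14 + 59)) = -69611/(33740 + 73) = -69611/33813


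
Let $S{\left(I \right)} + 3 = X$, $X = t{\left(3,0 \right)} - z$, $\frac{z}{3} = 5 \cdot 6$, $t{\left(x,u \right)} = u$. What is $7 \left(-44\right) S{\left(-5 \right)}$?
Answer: $28644$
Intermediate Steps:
$z = 90$ ($z = 3 \cdot 5 \cdot 6 = 3 \cdot 30 = 90$)
$X = -90$ ($X = 0 - 90 = -90$)
$S{\left(I \right)} = -93$ ($S{\left(I \right)} = -3 - 90 = -93$)
$7 \left(-44\right) S{\left(-5 \right)} = 7 \left(-44\right) \left(-93\right) = \left(-308\right) \left(-93\right) = 28644$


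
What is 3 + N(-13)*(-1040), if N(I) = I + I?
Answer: 27043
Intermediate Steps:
N(I) = 2*I
3 + N(-13)*(-1040) = 3 + (2*(-13))*(-1040) = 3 - 26*(-1040) = 3 + 27040 = 27043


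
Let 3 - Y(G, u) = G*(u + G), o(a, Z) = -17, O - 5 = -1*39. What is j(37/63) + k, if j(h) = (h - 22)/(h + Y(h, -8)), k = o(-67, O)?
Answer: -620776/31517 ≈ -19.697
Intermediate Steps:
O = -34 (O = 5 - 1*39 = 5 - 39 = -34)
k = -17
Y(G, u) = 3 - G*(G + u) (Y(G, u) = 3 - G*(u + G) = 3 - G*(G + u))
j(h) = (-22 + h)/(3 - h**2 + 9*h) (j(h) = (h - 22)/(h + (3 - h**2 - 1*h*(-8))) = (-22 + h)/(h + (3 - h**2 + 8*h)) = (-22 + h)/(3 - h**2 + 9*h))
j(37/63) + k = (22 - 37/63)/(-3 + (37/63)**2 - 333/63) - 17 = (22 - 37/63)/(-3 + (37*(1/63))**2 - 333/63) - 17 = (22 - 1*37/63)/(-3 + (37/63)**2 - 9*37/63) - 17 = (22 - 37/63)/(-3 + 1369/3969 - 37/7) - 17 = (1349/63)/(-31517/3969) - 17 = -3969/31517*1349/63 - 17 = -84987/31517 - 17 = -620776/31517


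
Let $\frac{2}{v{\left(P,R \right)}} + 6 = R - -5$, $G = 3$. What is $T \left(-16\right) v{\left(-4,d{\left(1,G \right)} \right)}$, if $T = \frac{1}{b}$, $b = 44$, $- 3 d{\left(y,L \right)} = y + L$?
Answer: $\frac{24}{77} \approx 0.31169$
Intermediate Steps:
$d{\left(y,L \right)} = - \frac{L}{3} - \frac{y}{3}$ ($d{\left(y,L \right)} = - \frac{y + L}{3} = - \frac{L + y}{3} = - \frac{L}{3} - \frac{y}{3}$)
$v{\left(P,R \right)} = \frac{2}{-1 + R}$ ($v{\left(P,R \right)} = \frac{2}{-6 + \left(R - -5\right)} = \frac{2}{-6 + \left(R + 5\right)} = \frac{2}{-6 + \left(5 + R\right)} = \frac{2}{-1 + R}$)
$T = \frac{1}{44} \approx 0.022727$
$T \left(-16\right) v{\left(-4,d{\left(1,G \right)} \right)} = \frac{1}{44} \left(-16\right) \frac{2}{-1 - \frac{4}{3}} = - \frac{4 \frac{2}{-1 - \frac{4}{3}}}{11} = - \frac{4 \frac{2}{- \frac{7}{3}}}{11} = - \frac{4 \cdot 2 \left(- \frac{3}{7}\right)}{11} = \left(- \frac{4}{11}\right) \left(- \frac{6}{7}\right) = \frac{24}{77}$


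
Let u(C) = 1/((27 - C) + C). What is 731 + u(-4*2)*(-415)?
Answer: 19322/27 ≈ 715.63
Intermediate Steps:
u(C) = 1/27
731 + u(-4*2)*(-415) = 731 + (1/27)*(-415) = 731 - 415/27 = 19322/27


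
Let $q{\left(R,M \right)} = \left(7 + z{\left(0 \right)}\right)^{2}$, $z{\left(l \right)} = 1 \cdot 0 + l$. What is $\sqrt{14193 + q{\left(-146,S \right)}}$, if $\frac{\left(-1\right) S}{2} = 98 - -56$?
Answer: $\sqrt{14242} \approx 119.34$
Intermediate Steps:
$S = -308$ ($S = - 2 \left(98 - -56\right) = - 2 \left(98 + 56\right) = \left(-2\right) 154 = -308$)
$z{\left(l \right)} = l$ ($z{\left(l \right)} = 0 + l = l$)
$q{\left(R,M \right)} = 49$ ($q{\left(R,M \right)} = \left(7 + 0\right)^{2} = 7^{2} = 49$)
$\sqrt{14193 + q{\left(-146,S \right)}} = \sqrt{14193 + 49} = \sqrt{14242}$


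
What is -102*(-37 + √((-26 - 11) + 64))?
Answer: 3774 - 306*√3 ≈ 3244.0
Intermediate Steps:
-102*(-37 + √((-26 - 11) + 64)) = -102*(-37 + √(-37 + 64)) = -102*(-37 + √27) = -102*(-37 + 3*√3) = 3774 - 306*√3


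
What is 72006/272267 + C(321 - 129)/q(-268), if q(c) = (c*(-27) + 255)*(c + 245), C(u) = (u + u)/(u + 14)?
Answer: 425926363270/1610566305931 ≈ 0.26446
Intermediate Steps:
C(u) = 2*u/(14 + u) (C(u) = (2*u)/(14 + u) = 2*u/(14 + u))
q(c) = (245 + c)*(255 - 27*c) (q(c) = (-27*c + 255)*(245 + c) = (255 - 27*c)*(245 + c) = (245 + c)*(255 - 27*c))
72006/272267 + C(321 - 129)/q(-268) = 72006/272267 + (2*(321 - 129)/(14 + (321 - 129)))/(62475 - 6360*(-268) - 27*(-268)²) = 72006*(1/272267) + (2*192/(14 + 192))/(62475 + 1704480 - 27*71824) = 72006/272267 + (2*192/206)/(62475 + 1704480 - 1939248) = 72006/272267 + (2*192*(1/206))/(-172293) = 72006/272267 + (192/103)*(-1/172293) = 72006/272267 - 64/5915393 = 425926363270/1610566305931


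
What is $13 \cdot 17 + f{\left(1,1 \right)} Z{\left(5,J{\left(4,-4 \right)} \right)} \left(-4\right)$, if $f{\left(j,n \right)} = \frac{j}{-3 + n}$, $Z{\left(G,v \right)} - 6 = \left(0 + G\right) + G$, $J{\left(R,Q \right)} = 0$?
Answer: $253$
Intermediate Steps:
$Z{\left(G,v \right)} = 6 + 2 G$ ($Z{\left(G,v \right)} = 6 + \left(\left(0 + G\right) + G\right) = 6 + \left(G + G\right) = 6 + 2 G$)
$13 \cdot 17 + f{\left(1,1 \right)} Z{\left(5,J{\left(4,-4 \right)} \right)} \left(-4\right) = 13 \cdot 17 + 1 \frac{1}{-3 + 1} \left(6 + 2 \cdot 5\right) \left(-4\right) = 221 + 1 \frac{1}{-2} \left(6 + 10\right) \left(-4\right) = 221 + 1 \left(- \frac{1}{2}\right) 16 \left(-4\right) = 221 + \left(- \frac{1}{2}\right) 16 \left(-4\right) = 221 - -32 = 221 + 32 = 253$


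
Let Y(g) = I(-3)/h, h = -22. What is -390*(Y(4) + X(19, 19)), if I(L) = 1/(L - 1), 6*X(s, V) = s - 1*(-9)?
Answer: -80275/44 ≈ -1824.4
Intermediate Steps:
X(s, V) = 3/2 + s/6 (X(s, V) = (s - 1*(-9))/6 = (s + 9)/6 = (9 + s)/6 = 3/2 + s/6)
I(L) = 1/(-1 + L)
Y(g) = 1/88 (Y(g) = 1/(-1 - 3*(-22)) = -1/22/(-4) = -1/4*(-1/22) = 1/88)
-390*(Y(4) + X(19, 19)) = -390*(1/88 + (3/2 + (1/6)*19)) = -390*(1/88 + (3/2 + 19/6)) = -390*(1/88 + 14/3) = -390*1235/264 = -80275/44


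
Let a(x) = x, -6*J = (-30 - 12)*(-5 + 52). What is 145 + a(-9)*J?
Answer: -2816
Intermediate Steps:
J = 329 (J = -(-30 - 12)*(-5 + 52)/6 = -(-7)*47 = -⅙*(-1974) = 329)
145 + a(-9)*J = 145 - 9*329 = 145 - 2961 = -2816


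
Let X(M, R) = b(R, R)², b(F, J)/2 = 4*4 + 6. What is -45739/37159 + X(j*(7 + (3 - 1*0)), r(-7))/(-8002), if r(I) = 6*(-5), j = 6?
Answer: -218971651/148673159 ≈ -1.4728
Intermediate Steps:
r(I) = -30
b(F, J) = 44 (b(F, J) = 2*(4*4 + 6) = 2*(16 + 6) = 2*22 = 44)
X(M, R) = 1936 (X(M, R) = 44² = 1936)
-45739/37159 + X(j*(7 + (3 - 1*0)), r(-7))/(-8002) = -45739/37159 + 1936/(-8002) = -45739*1/37159 + 1936*(-1/8002) = -45739/37159 - 968/4001 = -218971651/148673159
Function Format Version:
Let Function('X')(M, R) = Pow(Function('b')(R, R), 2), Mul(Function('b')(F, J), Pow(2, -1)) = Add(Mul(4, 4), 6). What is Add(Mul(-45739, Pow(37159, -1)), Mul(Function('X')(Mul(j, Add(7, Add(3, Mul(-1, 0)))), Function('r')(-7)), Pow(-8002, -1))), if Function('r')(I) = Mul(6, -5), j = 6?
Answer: Rational(-218971651, 148673159) ≈ -1.4728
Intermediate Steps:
Function('r')(I) = -30
Function('b')(F, J) = 44 (Function('b')(F, J) = Mul(2, Add(Mul(4, 4), 6)) = Mul(2, Add(16, 6)) = Mul(2, 22) = 44)
Function('X')(M, R) = 1936 (Function('X')(M, R) = Pow(44, 2) = 1936)
Add(Mul(-45739, Pow(37159, -1)), Mul(Function('X')(Mul(j, Add(7, Add(3, Mul(-1, 0)))), Function('r')(-7)), Pow(-8002, -1))) = Add(Mul(-45739, Pow(37159, -1)), Mul(1936, Pow(-8002, -1))) = Add(Mul(-45739, Rational(1, 37159)), Mul(1936, Rational(-1, 8002))) = Add(Rational(-45739, 37159), Rational(-968, 4001)) = Rational(-218971651, 148673159)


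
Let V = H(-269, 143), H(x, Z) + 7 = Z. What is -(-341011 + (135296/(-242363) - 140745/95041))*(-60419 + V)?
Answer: -473525268461130973372/23034421883 ≈ -2.0557e+10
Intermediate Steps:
H(x, Z) = -7 + Z
V = 136 (V = -7 + 143 = 136)
-(-341011 + (135296/(-242363) - 140745/95041))*(-60419 + V) = -(-341011 + (135296/(-242363) - 140745/95041))*(-60419 + 136) = -(-341011 + (135296*(-1/242363) - 140745*1/95041))*(-60283) = -(-341011 + (-135296/242363 - 140745/95041))*(-60283) = -(-341011 - 46970047571/23034421883)*(-60283) = -(-7855038210791284)*(-60283)/23034421883 = -1*473525268461130973372/23034421883 = -473525268461130973372/23034421883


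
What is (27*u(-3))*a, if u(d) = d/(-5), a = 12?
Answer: 972/5 ≈ 194.40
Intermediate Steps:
u(d) = -d/5 (u(d) = d*(-1/5) = -d/5)
(27*u(-3))*a = (27*(-1/5*(-3)))*12 = (27*(3/5))*12 = (81/5)*12 = 972/5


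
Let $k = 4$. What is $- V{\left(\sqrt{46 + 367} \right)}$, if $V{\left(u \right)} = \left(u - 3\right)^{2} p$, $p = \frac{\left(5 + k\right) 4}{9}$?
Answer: $-1688 + 24 \sqrt{413} \approx -1200.3$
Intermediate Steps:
$p = 4$ ($p = \frac{\left(5 + 4\right) 4}{9} = 9 \cdot 4 \cdot \frac{1}{9} = 36 \cdot \frac{1}{9} = 4$)
$V{\left(u \right)} = 4 \left(-3 + u\right)^{2}$ ($V{\left(u \right)} = \left(u - 3\right)^{2} \cdot 4 = \left(-3 + u\right)^{2} \cdot 4 = 4 \left(-3 + u\right)^{2}$)
$- V{\left(\sqrt{46 + 367} \right)} = - 4 \left(-3 + \sqrt{46 + 367}\right)^{2} = - 4 \left(-3 + \sqrt{413}\right)^{2}$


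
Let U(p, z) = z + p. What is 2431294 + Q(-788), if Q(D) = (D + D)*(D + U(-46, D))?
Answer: 4987566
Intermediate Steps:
U(p, z) = p + z
Q(D) = 2*D*(-46 + 2*D) (Q(D) = (D + D)*(D + (-46 + D)) = (2*D)*(-46 + 2*D) = 2*D*(-46 + 2*D))
2431294 + Q(-788) = 2431294 + 4*(-788)*(-23 - 788) = 2431294 + 4*(-788)*(-811) = 2431294 + 2556272 = 4987566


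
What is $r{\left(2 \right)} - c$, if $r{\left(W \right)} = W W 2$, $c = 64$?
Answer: $-56$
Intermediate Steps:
$r{\left(W \right)} = 2 W^{2}$ ($r{\left(W \right)} = W^{2} \cdot 2 = 2 W^{2}$)
$r{\left(2 \right)} - c = 2 \cdot 2^{2} - 64 = 2 \cdot 4 - 64 = 8 - 64 = -56$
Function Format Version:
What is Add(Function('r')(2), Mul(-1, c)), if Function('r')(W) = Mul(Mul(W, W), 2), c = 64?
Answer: -56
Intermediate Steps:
Function('r')(W) = Mul(2, Pow(W, 2)) (Function('r')(W) = Mul(Pow(W, 2), 2) = Mul(2, Pow(W, 2)))
Add(Function('r')(2), Mul(-1, c)) = Add(Mul(2, Pow(2, 2)), Mul(-1, 64)) = Add(Mul(2, 4), -64) = Add(8, -64) = -56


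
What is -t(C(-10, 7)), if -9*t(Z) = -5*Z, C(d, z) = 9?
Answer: -5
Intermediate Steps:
t(Z) = 5*Z/9 (t(Z) = -(-5)*Z/9 = 5*Z/9)
-t(C(-10, 7)) = -5*9/9 = -1*5 = -5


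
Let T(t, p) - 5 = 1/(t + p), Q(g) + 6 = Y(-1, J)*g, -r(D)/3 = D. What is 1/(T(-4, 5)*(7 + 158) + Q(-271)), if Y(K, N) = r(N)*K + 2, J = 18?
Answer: -1/14192 ≈ -7.0462e-5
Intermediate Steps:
r(D) = -3*D
Y(K, N) = 2 - 3*K*N (Y(K, N) = (-3*N)*K + 2 = -3*K*N + 2 = 2 - 3*K*N)
Q(g) = -6 + 56*g (Q(g) = -6 + (2 - 3*(-1)*18)*g = -6 + (2 + 54)*g = -6 + 56*g)
T(t, p) = 5 + 1/(p + t) (T(t, p) = 5 + 1/(t + p) = 5 + 1/(p + t))
1/(T(-4, 5)*(7 + 158) + Q(-271)) = 1/(((1 + 5*5 + 5*(-4))/(5 - 4))*(7 + 158) + (-6 + 56*(-271))) = 1/(((1 + 25 - 20)/1)*165 + (-6 - 15176)) = 1/((1*6)*165 - 15182) = 1/(6*165 - 15182) = 1/(990 - 15182) = 1/(-14192) = -1/14192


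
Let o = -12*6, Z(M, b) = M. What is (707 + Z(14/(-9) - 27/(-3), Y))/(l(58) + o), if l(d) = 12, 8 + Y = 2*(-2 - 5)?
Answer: -643/54 ≈ -11.907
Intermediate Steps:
Y = -22 (Y = -8 + 2*(-2 - 5) = -8 + 2*(-7) = -8 - 14 = -22)
o = -72
(707 + Z(14/(-9) - 27/(-3), Y))/(l(58) + o) = (707 + (14/(-9) - 27/(-3)))/(12 - 72) = (707 + (14*(-⅑) - 27*(-⅓)))/(-60) = (707 + (-14/9 + 9))*(-1/60) = (707 + 67/9)*(-1/60) = (6430/9)*(-1/60) = -643/54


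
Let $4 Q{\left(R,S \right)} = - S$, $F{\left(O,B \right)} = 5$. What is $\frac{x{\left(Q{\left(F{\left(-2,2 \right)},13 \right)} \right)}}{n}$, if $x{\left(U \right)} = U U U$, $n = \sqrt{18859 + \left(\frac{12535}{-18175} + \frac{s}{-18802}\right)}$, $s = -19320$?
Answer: $- \frac{169 \sqrt{449456118318578670}}{453255925632} \approx -0.24997$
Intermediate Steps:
$Q{\left(R,S \right)} = - \frac{S}{4}$ ($Q{\left(R,S \right)} = \frac{\left(-1\right) S}{4} = - \frac{S}{4}$)
$n = \frac{\sqrt{449456118318578670}}{4881805}$ ($n = \sqrt{18859 + \left(\frac{12535}{-18175} - \frac{19320}{-18802}\right)} = \sqrt{18859 + \left(12535 \left(- \frac{1}{18175}\right) - - \frac{1380}{1343}\right)} = \sqrt{18859 + \left(- \frac{2507}{3635} + \frac{1380}{1343}\right)} = \sqrt{18859 + \frac{1649399}{4881805}} = \sqrt{\frac{92067609894}{4881805}} = \frac{\sqrt{449456118318578670}}{4881805} \approx 137.33$)
$x{\left(U \right)} = U^{3}$ ($x{\left(U \right)} = U^{2} U = U^{3}$)
$\frac{x{\left(Q{\left(F{\left(-2,2 \right)},13 \right)} \right)}}{n} = \frac{\left(\left(- \frac{1}{4}\right) 13\right)^{3}}{\frac{1}{4881805} \sqrt{449456118318578670}} = \left(- \frac{13}{4}\right)^{3} \frac{\sqrt{449456118318578670}}{92067609894} = - \frac{2197 \frac{\sqrt{449456118318578670}}{92067609894}}{64} = - \frac{169 \sqrt{449456118318578670}}{453255925632}$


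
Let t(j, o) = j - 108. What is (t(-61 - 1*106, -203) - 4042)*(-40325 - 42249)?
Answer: 356471958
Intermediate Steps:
t(j, o) = -108 + j
(t(-61 - 1*106, -203) - 4042)*(-40325 - 42249) = ((-108 + (-61 - 1*106)) - 4042)*(-40325 - 42249) = ((-108 + (-61 - 106)) - 4042)*(-82574) = ((-108 - 167) - 4042)*(-82574) = (-275 - 4042)*(-82574) = -4317*(-82574) = 356471958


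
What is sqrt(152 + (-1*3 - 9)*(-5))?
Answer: 2*sqrt(53) ≈ 14.560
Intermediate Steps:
sqrt(152 + (-1*3 - 9)*(-5)) = sqrt(152 + (-3 - 9)*(-5)) = sqrt(152 - 12*(-5)) = sqrt(152 + 60) = sqrt(212) = 2*sqrt(53)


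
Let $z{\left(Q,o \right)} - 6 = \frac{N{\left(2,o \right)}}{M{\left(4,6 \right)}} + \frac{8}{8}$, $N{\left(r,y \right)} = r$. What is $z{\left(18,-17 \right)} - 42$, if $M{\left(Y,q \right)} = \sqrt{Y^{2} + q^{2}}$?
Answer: $-35 + \frac{\sqrt{13}}{13} \approx -34.723$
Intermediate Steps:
$z{\left(Q,o \right)} = 7 + \frac{\sqrt{13}}{13}$ ($z{\left(Q,o \right)} = 6 + \left(\frac{2}{\sqrt{4^{2} + 6^{2}}} + \frac{8}{8}\right) = 6 + \left(\frac{2}{\sqrt{16 + 36}} + 8 \cdot \frac{1}{8}\right) = 6 + \left(\frac{2}{\sqrt{52}} + 1\right) = 6 + \left(\frac{2}{2 \sqrt{13}} + 1\right) = 6 + \left(2 \frac{\sqrt{13}}{26} + 1\right) = 6 + \left(\frac{\sqrt{13}}{13} + 1\right) = 6 + \left(1 + \frac{\sqrt{13}}{13}\right) = 7 + \frac{\sqrt{13}}{13}$)
$z{\left(18,-17 \right)} - 42 = \left(7 + \frac{\sqrt{13}}{13}\right) - 42 = -35 + \frac{\sqrt{13}}{13}$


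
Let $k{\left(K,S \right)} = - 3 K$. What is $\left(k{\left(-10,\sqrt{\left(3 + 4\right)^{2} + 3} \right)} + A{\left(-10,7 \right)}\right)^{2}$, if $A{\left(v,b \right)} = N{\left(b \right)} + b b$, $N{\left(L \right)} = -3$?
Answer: $5776$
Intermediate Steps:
$A{\left(v,b \right)} = -3 + b^{2}$ ($A{\left(v,b \right)} = -3 + b b = -3 + b^{2}$)
$\left(k{\left(-10,\sqrt{\left(3 + 4\right)^{2} + 3} \right)} + A{\left(-10,7 \right)}\right)^{2} = \left(\left(-3\right) \left(-10\right) - \left(3 - 7^{2}\right)\right)^{2} = \left(30 + \left(-3 + 49\right)\right)^{2} = \left(30 + 46\right)^{2} = 76^{2} = 5776$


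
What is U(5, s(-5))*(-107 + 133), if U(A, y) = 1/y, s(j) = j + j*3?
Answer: -13/10 ≈ -1.3000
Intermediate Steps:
s(j) = 4*j (s(j) = j + 3*j = 4*j)
U(5, s(-5))*(-107 + 133) = (-107 + 133)/((4*(-5))) = 26/(-20) = -1/20*26 = -13/10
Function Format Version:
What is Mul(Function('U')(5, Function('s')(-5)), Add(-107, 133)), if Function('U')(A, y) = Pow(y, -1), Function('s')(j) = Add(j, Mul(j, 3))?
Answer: Rational(-13, 10) ≈ -1.3000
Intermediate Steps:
Function('s')(j) = Mul(4, j) (Function('s')(j) = Add(j, Mul(3, j)) = Mul(4, j))
Mul(Function('U')(5, Function('s')(-5)), Add(-107, 133)) = Mul(Pow(Mul(4, -5), -1), Add(-107, 133)) = Mul(Pow(-20, -1), 26) = Mul(Rational(-1, 20), 26) = Rational(-13, 10)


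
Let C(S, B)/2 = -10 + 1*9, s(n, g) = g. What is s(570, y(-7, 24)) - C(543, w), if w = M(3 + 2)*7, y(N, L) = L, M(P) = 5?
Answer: 26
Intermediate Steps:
w = 35 (w = 5*7 = 35)
C(S, B) = -2 (C(S, B) = 2*(-10 + 1*9) = 2*(-10 + 9) = 2*(-1) = -2)
s(570, y(-7, 24)) - C(543, w) = 24 - 1*(-2) = 24 + 2 = 26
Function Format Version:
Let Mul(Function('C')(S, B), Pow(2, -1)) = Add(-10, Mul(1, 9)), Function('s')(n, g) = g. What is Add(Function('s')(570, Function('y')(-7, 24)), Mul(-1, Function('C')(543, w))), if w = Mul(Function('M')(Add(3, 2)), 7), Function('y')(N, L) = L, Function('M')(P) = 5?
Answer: 26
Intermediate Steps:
w = 35 (w = Mul(5, 7) = 35)
Function('C')(S, B) = -2 (Function('C')(S, B) = Mul(2, Add(-10, Mul(1, 9))) = Mul(2, Add(-10, 9)) = Mul(2, -1) = -2)
Add(Function('s')(570, Function('y')(-7, 24)), Mul(-1, Function('C')(543, w))) = Add(24, Mul(-1, -2)) = Add(24, 2) = 26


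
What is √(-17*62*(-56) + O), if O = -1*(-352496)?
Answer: 8*√6430 ≈ 641.50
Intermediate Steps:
O = 352496
√(-17*62*(-56) + O) = √(-17*62*(-56) + 352496) = √(-1054*(-56) + 352496) = √(59024 + 352496) = √411520 = 8*√6430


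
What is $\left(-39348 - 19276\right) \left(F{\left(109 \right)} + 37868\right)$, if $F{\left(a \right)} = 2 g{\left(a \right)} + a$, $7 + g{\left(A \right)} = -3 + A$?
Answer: $-2237971200$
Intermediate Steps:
$g{\left(A \right)} = -10 + A$ ($g{\left(A \right)} = -7 + \left(-3 + A\right) = -10 + A$)
$F{\left(a \right)} = -20 + 3 a$ ($F{\left(a \right)} = 2 \left(-10 + a\right) + a = \left(-20 + 2 a\right) + a = -20 + 3 a$)
$\left(-39348 - 19276\right) \left(F{\left(109 \right)} + 37868\right) = \left(-39348 - 19276\right) \left(\left(-20 + 3 \cdot 109\right) + 37868\right) = - 58624 \left(\left(-20 + 327\right) + 37868\right) = - 58624 \left(307 + 37868\right) = \left(-58624\right) 38175 = -2237971200$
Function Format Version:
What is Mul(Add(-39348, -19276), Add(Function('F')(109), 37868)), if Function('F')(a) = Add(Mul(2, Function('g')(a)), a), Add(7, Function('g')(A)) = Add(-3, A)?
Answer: -2237971200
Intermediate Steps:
Function('g')(A) = Add(-10, A) (Function('g')(A) = Add(-7, Add(-3, A)) = Add(-10, A))
Function('F')(a) = Add(-20, Mul(3, a)) (Function('F')(a) = Add(Mul(2, Add(-10, a)), a) = Add(Add(-20, Mul(2, a)), a) = Add(-20, Mul(3, a)))
Mul(Add(-39348, -19276), Add(Function('F')(109), 37868)) = Mul(Add(-39348, -19276), Add(Add(-20, Mul(3, 109)), 37868)) = Mul(-58624, Add(Add(-20, 327), 37868)) = Mul(-58624, Add(307, 37868)) = Mul(-58624, 38175) = -2237971200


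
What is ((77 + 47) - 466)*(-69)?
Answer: 23598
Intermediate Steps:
((77 + 47) - 466)*(-69) = (124 - 466)*(-69) = -342*(-69) = 23598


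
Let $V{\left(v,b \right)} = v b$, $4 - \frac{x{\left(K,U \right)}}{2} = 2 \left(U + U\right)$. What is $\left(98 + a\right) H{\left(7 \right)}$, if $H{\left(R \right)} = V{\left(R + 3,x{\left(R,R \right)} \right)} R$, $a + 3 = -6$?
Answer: $-299040$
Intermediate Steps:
$a = -9$ ($a = -3 - 6 = -9$)
$x{\left(K,U \right)} = 8 - 8 U$ ($x{\left(K,U \right)} = 8 - 2 \cdot 2 \left(U + U\right) = 8 - 2 \cdot 2 \cdot 2 U = 8 - 2 \cdot 4 U = 8 - 8 U$)
$V{\left(v,b \right)} = b v$
$H{\left(R \right)} = R \left(3 + R\right) \left(8 - 8 R\right)$ ($H{\left(R \right)} = \left(8 - 8 R\right) \left(R + 3\right) R = \left(8 - 8 R\right) \left(3 + R\right) R = \left(3 + R\right) \left(8 - 8 R\right) R = R \left(3 + R\right) \left(8 - 8 R\right)$)
$\left(98 + a\right) H{\left(7 \right)} = \left(98 - 9\right) \left(\left(-8\right) 7 \left(-1 + 7\right) \left(3 + 7\right)\right) = 89 \left(\left(-8\right) 7 \cdot 6 \cdot 10\right) = 89 \left(-3360\right) = -299040$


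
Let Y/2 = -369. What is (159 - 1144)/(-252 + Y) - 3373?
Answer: -667657/198 ≈ -3372.0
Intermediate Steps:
Y = -738 (Y = 2*(-369) = -738)
(159 - 1144)/(-252 + Y) - 3373 = (159 - 1144)/(-252 - 738) - 3373 = -985/(-990) - 3373 = -985*(-1/990) - 3373 = 197/198 - 3373 = -667657/198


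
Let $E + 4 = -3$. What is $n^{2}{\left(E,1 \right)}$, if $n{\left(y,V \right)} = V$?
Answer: $1$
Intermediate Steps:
$E = -7$ ($E = -4 - 3 = -7$)
$n^{2}{\left(E,1 \right)} = 1^{2} = 1$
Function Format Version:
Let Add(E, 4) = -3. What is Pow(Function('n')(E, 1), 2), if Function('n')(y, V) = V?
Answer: 1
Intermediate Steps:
E = -7 (E = Add(-4, -3) = -7)
Pow(Function('n')(E, 1), 2) = Pow(1, 2) = 1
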